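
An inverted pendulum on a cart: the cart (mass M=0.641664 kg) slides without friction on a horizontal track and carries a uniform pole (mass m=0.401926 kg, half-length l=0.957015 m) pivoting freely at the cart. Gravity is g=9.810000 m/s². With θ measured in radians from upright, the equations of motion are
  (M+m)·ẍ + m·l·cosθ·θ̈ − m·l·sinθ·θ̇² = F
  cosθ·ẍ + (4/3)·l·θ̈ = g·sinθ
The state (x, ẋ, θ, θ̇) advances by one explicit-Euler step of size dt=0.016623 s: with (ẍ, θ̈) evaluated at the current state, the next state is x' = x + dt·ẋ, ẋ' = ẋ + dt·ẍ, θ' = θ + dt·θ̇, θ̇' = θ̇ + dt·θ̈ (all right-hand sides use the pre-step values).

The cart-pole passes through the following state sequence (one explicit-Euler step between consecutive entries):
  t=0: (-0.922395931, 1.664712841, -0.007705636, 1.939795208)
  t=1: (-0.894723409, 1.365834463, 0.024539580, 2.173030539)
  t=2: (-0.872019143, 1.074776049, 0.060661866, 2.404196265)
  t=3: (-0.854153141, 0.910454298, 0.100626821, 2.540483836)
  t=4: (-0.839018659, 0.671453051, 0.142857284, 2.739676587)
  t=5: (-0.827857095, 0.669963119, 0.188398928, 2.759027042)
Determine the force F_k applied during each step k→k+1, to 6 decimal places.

step 0→1:
  ẍ = (ẋ'−ẋ)/dt = (1.365834463−1.664712841)/0.016623 = -17.979810
  θ̈ = (θ̇'−θ̇)/dt = (2.173030539−1.939795208)/0.016623 = 14.030881
  sinθ=-0.007706, cosθ=0.999970
  F = (M+m)·ẍ + m·l·cosθ·θ̈ − m·l·sinθ·θ̇² = -18.763550 + 5.396807 − -0.011153 = -13.355590
step 1→2:
  ẍ = (ẋ'−ẋ)/dt = (1.074776049−1.365834463)/0.016623 = -17.509379
  θ̈ = (θ̇'−θ̇)/dt = (2.404196265−2.173030539)/0.016623 = 13.906378
  sinθ=0.024537, cosθ=0.999699
  F = (M+m)·ẍ + m·l·cosθ·θ̈ − m·l·sinθ·θ̇² = -18.272613 + 5.347467 − 0.044568 = -12.969714
step 2→3:
  ẍ = (ẋ'−ẋ)/dt = (0.910454298−1.074776049)/0.016623 = -9.885204
  θ̈ = (θ̇'−θ̇)/dt = (2.540483836−2.404196265)/0.016623 = 8.198735
  sinθ=0.060625, cosθ=0.998161
  F = (M+m)·ẍ + m·l·cosθ·θ̈ − m·l·sinθ·θ̇² = -10.316100 + 3.147836 − 0.134789 = -7.303053
step 3→4:
  ẍ = (ẋ'−ẋ)/dt = (0.671453051−0.910454298)/0.016623 = -14.377744
  θ̈ = (θ̇'−θ̇)/dt = (2.739676587−2.540483836)/0.016623 = 11.982960
  sinθ=0.100457, cosθ=0.994941
  F = (M+m)·ẍ + m·l·cosθ·θ̈ − m·l·sinθ·θ̇² = -15.004470 + 4.585920 − 0.249390 = -10.667940
step 4→5:
  ẍ = (ẋ'−ẋ)/dt = (0.669963119−0.671453051)/0.016623 = -0.089631
  θ̈ = (θ̇'−θ̇)/dt = (2.759027042−2.739676587)/0.016623 = 1.164077
  sinθ=0.142372, cosθ=0.989813
  F = (M+m)·ẍ + m·l·cosθ·θ̈ − m·l·sinθ·θ̇² = -0.093538 + 0.443200 − 0.411043 = -0.061381

F_0 = -13.355590 N
F_1 = -12.969714 N
F_2 = -7.303053 N
F_3 = -10.667940 N
F_4 = -0.061381 N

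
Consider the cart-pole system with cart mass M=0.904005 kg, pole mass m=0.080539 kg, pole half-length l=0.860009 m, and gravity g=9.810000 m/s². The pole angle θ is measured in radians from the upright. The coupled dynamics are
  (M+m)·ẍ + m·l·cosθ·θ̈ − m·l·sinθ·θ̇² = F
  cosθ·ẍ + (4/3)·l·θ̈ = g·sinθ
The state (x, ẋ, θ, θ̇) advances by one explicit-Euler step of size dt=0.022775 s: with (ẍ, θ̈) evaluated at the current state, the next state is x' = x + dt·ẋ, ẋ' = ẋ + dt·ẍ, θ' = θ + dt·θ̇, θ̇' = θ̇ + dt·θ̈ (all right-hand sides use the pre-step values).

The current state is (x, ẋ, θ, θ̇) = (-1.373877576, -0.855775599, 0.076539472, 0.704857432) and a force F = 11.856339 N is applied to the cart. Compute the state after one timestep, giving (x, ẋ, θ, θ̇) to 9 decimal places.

(-1.393367865, -0.564741326, 0.092592600, 0.466692855)

sinθ=0.076464762, cosθ=0.997072284
temp = (F + m·l·θ̇²·sinθ)/(M+m) = (11.856339 + 0.002631317)/0.984544 = 12.045140001
θ̈ = (g·sinθ − cosθ·temp)/(l·(4/3 − m·cos²θ/(M+m))) = -10.457281094
ẍ = temp − m·l·θ̈·cosθ/(M+m) = 12.778672780
Euler: x'=-1.373877576+0.022775·-0.855775599=-1.393367865, ẋ'=-0.855775599+0.022775·12.778672780=-0.564741326
       θ'=0.076539472+0.022775·0.704857432=0.092592600, θ̇'=0.704857432+0.022775·-10.457281094=0.466692855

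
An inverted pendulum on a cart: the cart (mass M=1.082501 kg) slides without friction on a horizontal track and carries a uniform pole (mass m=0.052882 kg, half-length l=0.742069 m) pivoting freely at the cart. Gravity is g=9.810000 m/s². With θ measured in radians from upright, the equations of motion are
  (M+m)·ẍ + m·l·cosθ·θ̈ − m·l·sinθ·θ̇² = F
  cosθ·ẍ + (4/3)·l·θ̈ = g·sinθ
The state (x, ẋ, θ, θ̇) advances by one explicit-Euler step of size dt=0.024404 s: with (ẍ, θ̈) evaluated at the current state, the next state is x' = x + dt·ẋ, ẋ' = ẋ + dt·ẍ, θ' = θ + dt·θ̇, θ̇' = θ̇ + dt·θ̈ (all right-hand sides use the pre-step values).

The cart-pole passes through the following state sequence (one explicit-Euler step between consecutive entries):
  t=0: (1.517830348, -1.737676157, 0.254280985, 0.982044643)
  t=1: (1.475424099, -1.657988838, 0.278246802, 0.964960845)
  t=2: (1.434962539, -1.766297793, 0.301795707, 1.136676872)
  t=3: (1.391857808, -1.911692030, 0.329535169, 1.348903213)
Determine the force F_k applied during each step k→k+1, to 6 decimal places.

step 0→1:
  ẍ = (ẋ'−ẋ)/dt = (-1.657988838−-1.737676157)/0.024404 = 3.265338
  θ̈ = (θ̇'−θ̇)/dt = (0.964960845−0.982044643)/0.024404 = -0.700041
  sinθ=0.251550, cosθ=0.967844
  F = (M+m)·ẍ + m·l·cosθ·θ̈ − m·l·sinθ·θ̇² = 3.707410 + -0.026588 − 0.009520 = 3.671302
step 1→2:
  ẍ = (ẋ'−ẋ)/dt = (-1.766297793−-1.657988838)/0.024404 = -4.438164
  θ̈ = (θ̇'−θ̇)/dt = (1.136676872−0.964960845)/0.024404 = 7.036389
  sinθ=0.274670, cosθ=0.961538
  F = (M+m)·ẍ + m·l·cosθ·θ̈ − m·l·sinθ·θ̇² = -5.039016 + 0.265503 − 0.010037 = -4.783550
step 2→3:
  ẍ = (ẋ'−ẋ)/dt = (-1.911692030−-1.766297793)/0.024404 = -5.957804
  θ̈ = (θ̇'−θ̇)/dt = (1.348903213−1.136676872)/0.024404 = 8.696375
  sinθ=0.297235, cosθ=0.954804
  F = (M+m)·ẍ + m·l·cosθ·θ̈ − m·l·sinθ·θ̇² = -6.764389 + 0.325840 − 0.015070 = -6.453619

F_0 = 3.671302 N
F_1 = -4.783550 N
F_2 = -6.453619 N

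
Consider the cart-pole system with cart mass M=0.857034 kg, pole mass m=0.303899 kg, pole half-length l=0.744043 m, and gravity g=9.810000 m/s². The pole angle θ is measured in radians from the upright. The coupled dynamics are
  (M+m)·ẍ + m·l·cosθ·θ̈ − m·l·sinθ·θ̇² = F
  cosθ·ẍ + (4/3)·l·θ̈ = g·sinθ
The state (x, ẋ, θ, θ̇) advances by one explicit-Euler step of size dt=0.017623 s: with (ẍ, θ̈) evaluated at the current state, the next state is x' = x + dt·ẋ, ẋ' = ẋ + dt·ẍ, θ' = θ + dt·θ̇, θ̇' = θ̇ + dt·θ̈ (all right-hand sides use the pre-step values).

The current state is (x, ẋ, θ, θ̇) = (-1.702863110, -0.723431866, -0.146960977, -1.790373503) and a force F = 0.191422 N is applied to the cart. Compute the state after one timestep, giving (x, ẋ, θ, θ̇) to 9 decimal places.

sinθ=-0.146432549, cosθ=0.989220657
temp = (F + m·l·θ̇²·sinθ)/(M+m) = (0.191422 + -0.106133433)/1.160933 = 0.073465538
θ̈ = (g·sinθ − cosθ·temp)/(l·(4/3 − m·cos²θ/(M+m))) = -1.883023990
ẍ = temp − m·l·θ̈·cosθ/(M+m) = 0.436267126
Euler: x'=-1.702863110+0.017623·-0.723431866=-1.715612150, ẋ'=-0.723431866+0.017623·0.436267126=-0.715743530
       θ'=-0.146960977+0.017623·-1.790373503=-0.178512729, θ̇'=-1.790373503+0.017623·-1.883023990=-1.823558035

(-1.715612150, -0.715743530, -0.178512729, -1.823558035)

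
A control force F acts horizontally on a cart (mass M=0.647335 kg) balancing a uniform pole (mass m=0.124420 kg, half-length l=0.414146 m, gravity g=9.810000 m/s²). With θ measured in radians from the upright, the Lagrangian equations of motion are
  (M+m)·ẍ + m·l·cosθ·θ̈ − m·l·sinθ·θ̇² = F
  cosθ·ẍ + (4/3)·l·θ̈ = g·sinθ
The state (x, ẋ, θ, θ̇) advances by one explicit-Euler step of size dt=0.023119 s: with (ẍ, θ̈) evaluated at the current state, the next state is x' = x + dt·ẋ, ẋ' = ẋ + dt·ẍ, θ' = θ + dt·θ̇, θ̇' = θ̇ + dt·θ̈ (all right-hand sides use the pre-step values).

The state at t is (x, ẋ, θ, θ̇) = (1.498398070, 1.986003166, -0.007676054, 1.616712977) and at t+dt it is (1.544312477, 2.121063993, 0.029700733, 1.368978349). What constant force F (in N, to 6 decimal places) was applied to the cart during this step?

F = 3.957475 N

ẍ = (ẋ'−ẋ)/dt = (2.121063993−1.986003166)/0.023119 = 5.841984
θ̈ = (θ̇'−θ̇)/dt = (1.368978349−1.616712977)/0.023119 = -10.715629
sinθ=-0.007676, cosθ=0.999971
F = (M+m)·ẍ + m·l·cosθ·θ̈ − m·l·sinθ·θ̇² = 4.508580 + -0.552139 − -0.001034 = 3.957475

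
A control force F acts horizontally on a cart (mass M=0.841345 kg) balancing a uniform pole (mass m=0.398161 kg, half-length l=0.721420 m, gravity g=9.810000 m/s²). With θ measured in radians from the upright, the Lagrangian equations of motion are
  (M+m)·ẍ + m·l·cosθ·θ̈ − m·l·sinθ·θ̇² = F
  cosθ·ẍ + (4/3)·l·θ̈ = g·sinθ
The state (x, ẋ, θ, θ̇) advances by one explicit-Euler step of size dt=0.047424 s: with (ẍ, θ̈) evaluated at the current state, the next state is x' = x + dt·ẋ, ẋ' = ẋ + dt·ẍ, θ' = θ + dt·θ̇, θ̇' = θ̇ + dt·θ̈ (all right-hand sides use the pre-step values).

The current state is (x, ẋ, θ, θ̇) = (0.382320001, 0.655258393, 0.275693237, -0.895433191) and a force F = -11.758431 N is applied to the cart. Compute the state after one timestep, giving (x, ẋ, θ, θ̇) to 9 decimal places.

sinθ=0.272214060, cosθ=0.962236720
temp = (F + m·l·θ̇²·sinθ)/(M+m) = (-11.758431 + 0.062693689)/1.239506 = -9.435805321
θ̈ = (g·sinθ − cosθ·temp)/(l·(4/3 − m·cos²θ/(M+m))) = 15.722571854
ẍ = temp − m·l·θ̈·cosθ/(M+m) = -12.941739655
Euler: x'=0.382320001+0.047424·0.655258393=0.413394975, ẋ'=0.655258393+0.047424·-12.941739655=0.041509332
       θ'=0.275693237+0.047424·-0.895433191=0.233228213, θ̇'=-0.895433191+0.047424·15.722571854=-0.149805943

(0.413394975, 0.041509332, 0.233228213, -0.149805943)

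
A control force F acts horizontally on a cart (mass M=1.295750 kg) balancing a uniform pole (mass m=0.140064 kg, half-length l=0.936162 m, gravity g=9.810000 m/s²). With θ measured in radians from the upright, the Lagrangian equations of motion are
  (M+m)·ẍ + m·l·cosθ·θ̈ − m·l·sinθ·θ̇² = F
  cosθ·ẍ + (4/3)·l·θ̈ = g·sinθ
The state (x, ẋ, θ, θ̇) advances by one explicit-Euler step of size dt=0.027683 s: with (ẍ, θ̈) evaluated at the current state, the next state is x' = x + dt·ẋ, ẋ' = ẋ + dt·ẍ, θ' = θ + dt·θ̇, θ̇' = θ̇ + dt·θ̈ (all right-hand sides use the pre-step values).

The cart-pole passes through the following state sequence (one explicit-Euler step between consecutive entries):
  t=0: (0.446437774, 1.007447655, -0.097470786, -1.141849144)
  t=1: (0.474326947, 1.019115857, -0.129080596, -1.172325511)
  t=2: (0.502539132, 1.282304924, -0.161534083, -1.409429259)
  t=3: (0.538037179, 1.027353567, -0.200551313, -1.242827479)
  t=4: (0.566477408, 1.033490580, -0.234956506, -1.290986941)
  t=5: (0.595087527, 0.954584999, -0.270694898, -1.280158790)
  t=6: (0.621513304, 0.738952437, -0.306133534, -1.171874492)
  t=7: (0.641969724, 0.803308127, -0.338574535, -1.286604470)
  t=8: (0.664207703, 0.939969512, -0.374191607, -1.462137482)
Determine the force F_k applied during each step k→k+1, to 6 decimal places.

step 0→1:
  ẍ = (ẋ'−ẋ)/dt = (1.019115857−1.007447655)/0.027683 = 0.421493
  θ̈ = (θ̇'−θ̇)/dt = (-1.172325511−-1.141849144)/0.027683 = -1.100906
  sinθ=-0.097317, cosθ=0.995253
  F = (M+m)·ẍ + m·l·cosθ·θ̈ − m·l·sinθ·θ̇² = 0.605186 + -0.143668 − -0.016637 = 0.478155
step 1→2:
  ẍ = (ẋ'−ẋ)/dt = (1.282304924−1.019115857)/0.027683 = 9.507245
  θ̈ = (θ̇'−θ̇)/dt = (-1.409429259−-1.172325511)/0.027683 = -8.564959
  sinθ=-0.128722, cosθ=0.991681
  F = (M+m)·ẍ + m·l·cosθ·θ̈ − m·l·sinθ·θ̇² = 13.650636 + -1.113716 − -0.023197 = 12.560116
step 2→3:
  ẍ = (ẋ'−ẋ)/dt = (1.027353567−1.282304924)/0.027683 = -9.209672
  θ̈ = (θ̇'−θ̇)/dt = (-1.242827479−-1.409429259)/0.027683 = 6.018198
  sinθ=-0.160833, cosθ=0.986982
  F = (M+m)·ẍ + m·l·cosθ·θ̈ − m·l·sinθ·θ̇² = -13.223376 + 0.778849 − -0.041893 = -12.402635
step 3→4:
  ẍ = (ẋ'−ẋ)/dt = (1.033490580−1.027353567)/0.027683 = 0.221689
  θ̈ = (θ̇'−θ̇)/dt = (-1.290986941−-1.242827479)/0.027683 = -1.739676
  sinθ=-0.199210, cosθ=0.979957
  F = (M+m)·ẍ + m·l·cosθ·θ̈ − m·l·sinθ·θ̇² = 0.318304 + -0.223539 − -0.040347 = 0.135112
step 4→5:
  ẍ = (ẋ'−ẋ)/dt = (0.954584999−1.033490580)/0.027683 = -2.850326
  θ̈ = (θ̇'−θ̇)/dt = (-1.280158790−-1.290986941)/0.027683 = 0.391148
  sinθ=-0.232801, cosθ=0.972524
  F = (M+m)·ẍ + m·l·cosθ·θ̈ − m·l·sinθ·θ̇² = -4.092538 + 0.049879 − -0.050875 = -3.991784
step 5→6:
  ẍ = (ẋ'−ẋ)/dt = (0.738952437−0.954584999)/0.027683 = -7.789349
  θ̈ = (θ̇'−θ̇)/dt = (-1.171874492−-1.280158790)/0.027683 = 3.911581
  sinθ=-0.267401, cosθ=0.963585
  F = (M+m)·ẍ + m·l·cosθ·θ̈ − m·l·sinθ·θ̇² = -11.184057 + 0.494220 − -0.057460 = -10.632377
step 6→7:
  ẍ = (ẋ'−ẋ)/dt = (0.803308127−0.738952437)/0.027683 = 2.324737
  θ̈ = (θ̇'−θ̇)/dt = (-1.286604470−-1.171874492)/0.027683 = -4.144420
  sinθ=-0.301374, cosθ=0.953506
  F = (M+m)·ẍ + m·l·cosθ·θ̈ − m·l·sinθ·θ̇² = 3.337890 + -0.518161 − -0.054268 = 2.873997
step 7→8:
  ẍ = (ẋ'−ẋ)/dt = (0.939969512−0.803308127)/0.027683 = 4.936654
  θ̈ = (θ̇'−θ̇)/dt = (-1.462137482−-1.286604470)/0.027683 = -6.340823
  sinθ=-0.332143, cosθ=0.943229
  F = (M+m)·ẍ + m·l·cosθ·θ̈ − m·l·sinθ·θ̇² = 7.088117 + -0.784224 − -0.072093 = 6.375985

F_0 = 0.478155 N
F_1 = 12.560116 N
F_2 = -12.402635 N
F_3 = 0.135112 N
F_4 = -3.991784 N
F_5 = -10.632377 N
F_6 = 2.873997 N
F_7 = 6.375985 N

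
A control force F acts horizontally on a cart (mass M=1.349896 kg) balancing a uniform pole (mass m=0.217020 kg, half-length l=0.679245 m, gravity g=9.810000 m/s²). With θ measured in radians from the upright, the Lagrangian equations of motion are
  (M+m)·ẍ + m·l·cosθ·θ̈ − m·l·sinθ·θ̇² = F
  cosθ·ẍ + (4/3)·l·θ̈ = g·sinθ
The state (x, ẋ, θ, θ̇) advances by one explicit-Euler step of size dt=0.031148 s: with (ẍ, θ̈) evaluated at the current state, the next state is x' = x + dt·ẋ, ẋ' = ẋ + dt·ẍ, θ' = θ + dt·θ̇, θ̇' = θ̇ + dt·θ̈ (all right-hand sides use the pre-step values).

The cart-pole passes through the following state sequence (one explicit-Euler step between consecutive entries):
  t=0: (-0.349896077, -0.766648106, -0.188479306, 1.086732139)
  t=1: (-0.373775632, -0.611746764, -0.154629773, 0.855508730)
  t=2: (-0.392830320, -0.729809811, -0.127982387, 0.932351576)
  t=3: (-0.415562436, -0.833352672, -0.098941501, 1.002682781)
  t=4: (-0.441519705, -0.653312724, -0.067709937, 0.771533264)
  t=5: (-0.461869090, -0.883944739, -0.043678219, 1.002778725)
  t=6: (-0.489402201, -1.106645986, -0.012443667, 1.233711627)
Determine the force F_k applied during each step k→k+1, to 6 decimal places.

F_0 = 6.750110 N
F_1 = -5.563281 N
F_2 = -4.862297 N
F_3 = 7.983062 N
F_4 = -10.504249 N
F_5 = -10.104766 N

step 0→1:
  ẍ = (ẋ'−ẋ)/dt = (-0.611746764−-0.766648106)/0.031148 = 4.973075
  θ̈ = (θ̇'−θ̇)/dt = (0.855508730−1.086732139)/0.031148 = -7.423379
  sinθ=-0.187365, cosθ=0.982290
  F = (M+m)·ẍ + m·l·cosθ·θ̈ − m·l·sinθ·θ̇² = 7.792391 + -1.074899 − -0.032618 = 6.750110
step 1→2:
  ẍ = (ẋ'−ẋ)/dt = (-0.729809811−-0.611746764)/0.031148 = -3.790389
  θ̈ = (θ̇'−θ̇)/dt = (0.932351576−0.855508730)/0.031148 = 2.467023
  sinθ=-0.154014, cosθ=0.988069
  F = (M+m)·ẍ + m·l·cosθ·θ̈ − m·l·sinθ·θ̇² = -5.939222 + 0.359324 − -0.016616 = -5.563281
step 2→3:
  ẍ = (ẋ'−ẋ)/dt = (-0.833352672−-0.729809811)/0.031148 = -3.324222
  θ̈ = (θ̇'−θ̇)/dt = (1.002682781−0.932351576)/0.031148 = 2.257969
  sinθ=-0.127633, cosθ=0.991821
  F = (M+m)·ẍ + m·l·cosθ·θ̈ − m·l·sinθ·θ̇² = -5.208776 + 0.330124 − -0.016355 = -4.862297
step 3→4:
  ẍ = (ẋ'−ẋ)/dt = (-0.653312724−-0.833352672)/0.031148 = 5.780145
  θ̈ = (θ̇'−θ̇)/dt = (0.771533264−1.002682781)/0.031148 = -7.421007
  sinθ=-0.098780, cosθ=0.995109
  F = (M+m)·ẍ + m·l·cosθ·θ̈ − m·l·sinθ·θ̇² = 9.057001 + -1.088579 − -0.014639 = 7.983062
step 4→5:
  ẍ = (ẋ'−ẋ)/dt = (-0.883944739−-0.653312724)/0.031148 = -7.404392
  θ̈ = (θ̇'−θ̇)/dt = (1.002778725−0.771533264)/0.031148 = 7.424087
  sinθ=-0.067658, cosθ=0.997709
  F = (M+m)·ẍ + m·l·cosθ·θ̈ − m·l·sinθ·θ̇² = -11.602061 + 1.091875 − -0.005937 = -10.504249
step 5→6:
  ẍ = (ẋ'−ẋ)/dt = (-1.106645986−-0.883944739)/0.031148 = -7.149777
  θ̈ = (θ̇'−θ̇)/dt = (1.233711627−1.002778725)/0.031148 = 7.414052
  sinθ=-0.043664, cosθ=0.999046
  F = (M+m)·ẍ + m·l·cosθ·θ̈ − m·l·sinθ·θ̇² = -11.203100 + 1.091861 − -0.006472 = -10.104766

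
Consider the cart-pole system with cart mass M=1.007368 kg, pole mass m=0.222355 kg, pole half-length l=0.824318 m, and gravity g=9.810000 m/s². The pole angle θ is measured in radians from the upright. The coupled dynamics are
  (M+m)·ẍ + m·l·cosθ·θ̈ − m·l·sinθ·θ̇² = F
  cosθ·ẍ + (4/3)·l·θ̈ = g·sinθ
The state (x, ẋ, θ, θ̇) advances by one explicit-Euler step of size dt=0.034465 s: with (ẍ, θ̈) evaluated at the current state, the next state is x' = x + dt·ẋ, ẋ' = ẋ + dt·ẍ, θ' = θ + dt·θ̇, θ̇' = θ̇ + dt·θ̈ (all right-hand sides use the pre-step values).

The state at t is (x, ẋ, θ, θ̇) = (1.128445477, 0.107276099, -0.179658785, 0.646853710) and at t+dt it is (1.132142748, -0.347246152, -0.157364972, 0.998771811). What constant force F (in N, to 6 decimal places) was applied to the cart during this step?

F = -14.362363 N

ẍ = (ẋ'−ẋ)/dt = (-0.347246152−0.107276099)/0.034465 = -13.187937
θ̈ = (θ̇'−θ̇)/dt = (0.998771811−0.646853710)/0.034465 = 10.210884
sinθ=-0.178694, cosθ=0.983905
F = (M+m)·ẍ + m·l·cosθ·θ̈ − m·l·sinθ·θ̇² = -16.217510 + 1.841442 − -0.013705 = -14.362363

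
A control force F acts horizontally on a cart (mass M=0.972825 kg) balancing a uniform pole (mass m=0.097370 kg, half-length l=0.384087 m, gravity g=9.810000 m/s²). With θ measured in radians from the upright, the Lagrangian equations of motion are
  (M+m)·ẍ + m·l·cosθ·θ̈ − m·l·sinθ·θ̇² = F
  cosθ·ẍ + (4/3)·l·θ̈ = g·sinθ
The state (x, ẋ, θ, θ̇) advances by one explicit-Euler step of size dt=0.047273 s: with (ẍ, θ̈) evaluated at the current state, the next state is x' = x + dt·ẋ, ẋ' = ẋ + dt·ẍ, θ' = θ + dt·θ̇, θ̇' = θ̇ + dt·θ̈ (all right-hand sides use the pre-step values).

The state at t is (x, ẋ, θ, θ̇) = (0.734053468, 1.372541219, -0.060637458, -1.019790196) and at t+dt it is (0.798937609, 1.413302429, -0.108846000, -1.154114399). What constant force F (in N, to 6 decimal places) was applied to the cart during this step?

ẍ = (ẋ'−ẋ)/dt = (1.413302429−1.372541219)/0.047273 = 0.862251
θ̈ = (θ̇'−θ̇)/dt = (-1.154114399−-1.019790196)/0.047273 = -2.841457
sinθ=-0.060600, cosθ=0.998162
F = (M+m)·ẍ + m·l·cosθ·θ̈ − m·l·sinθ·θ̇² = 0.922777 + -0.106071 − -0.002357 = 0.819063

F = 0.819063 N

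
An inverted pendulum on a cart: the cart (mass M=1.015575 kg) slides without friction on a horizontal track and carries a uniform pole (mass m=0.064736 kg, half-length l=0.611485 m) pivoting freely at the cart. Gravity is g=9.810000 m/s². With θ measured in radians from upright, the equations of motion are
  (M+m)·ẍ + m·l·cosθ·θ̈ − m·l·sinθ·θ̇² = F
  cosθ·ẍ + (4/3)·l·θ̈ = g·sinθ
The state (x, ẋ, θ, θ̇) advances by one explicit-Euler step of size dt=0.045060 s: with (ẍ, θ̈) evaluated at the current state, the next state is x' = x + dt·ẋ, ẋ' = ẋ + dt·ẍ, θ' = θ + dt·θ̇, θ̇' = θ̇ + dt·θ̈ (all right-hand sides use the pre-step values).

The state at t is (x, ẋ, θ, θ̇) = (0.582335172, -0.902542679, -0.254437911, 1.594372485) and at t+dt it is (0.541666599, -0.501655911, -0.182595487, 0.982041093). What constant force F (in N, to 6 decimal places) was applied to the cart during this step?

ẍ = (ẋ'−ẋ)/dt = (-0.501655911−-0.902542679)/0.045060 = 8.896733
θ̈ = (θ̇'−θ̇)/dt = (0.982041093−1.594372485)/0.045060 = -13.589245
sinθ=-0.251701, cosθ=0.967805
F = (M+m)·ẍ + m·l·cosθ·θ̈ − m·l·sinθ·θ̇² = 9.611238 + -0.520613 − -0.025328 = 9.115953

F = 9.115953 N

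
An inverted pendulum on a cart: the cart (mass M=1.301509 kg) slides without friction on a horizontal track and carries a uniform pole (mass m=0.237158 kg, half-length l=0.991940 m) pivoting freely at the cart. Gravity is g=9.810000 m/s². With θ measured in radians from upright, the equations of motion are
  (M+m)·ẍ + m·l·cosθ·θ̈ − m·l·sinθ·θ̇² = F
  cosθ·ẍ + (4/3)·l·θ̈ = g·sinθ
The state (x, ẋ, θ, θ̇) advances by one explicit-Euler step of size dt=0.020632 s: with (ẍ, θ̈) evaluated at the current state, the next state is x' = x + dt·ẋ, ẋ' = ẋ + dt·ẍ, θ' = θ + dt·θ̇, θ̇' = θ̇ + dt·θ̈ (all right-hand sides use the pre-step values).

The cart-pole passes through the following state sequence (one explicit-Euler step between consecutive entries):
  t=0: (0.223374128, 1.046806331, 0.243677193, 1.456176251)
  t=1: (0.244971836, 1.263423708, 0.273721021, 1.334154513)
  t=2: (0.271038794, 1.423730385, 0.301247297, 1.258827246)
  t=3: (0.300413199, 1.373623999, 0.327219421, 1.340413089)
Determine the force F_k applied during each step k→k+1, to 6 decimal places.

step 0→1:
  ẍ = (ẋ'−ẋ)/dt = (1.263423708−1.046806331)/0.020632 = 10.499097
  θ̈ = (θ̇'−θ̇)/dt = (1.334154513−1.456176251)/0.020632 = -5.914198
  sinθ=0.241273, cosθ=0.970457
  F = (M+m)·ẍ + m·l·cosθ·θ̈ − m·l·sinθ·θ̇² = 16.154615 + -1.350192 − 0.120354 = 14.684069
step 1→2:
  ẍ = (ẋ'−ẋ)/dt = (1.423730385−1.263423708)/0.020632 = 7.769808
  θ̈ = (θ̇'−θ̇)/dt = (1.258827246−1.334154513)/0.020632 = -3.650992
  sinθ=0.270316, cosθ=0.962772
  F = (M+m)·ẍ + m·l·cosθ·θ̈ − m·l·sinθ·θ̇² = 11.955147 + -0.826908 − 0.113190 = 11.015049
step 2→3:
  ẍ = (ẋ'−ẋ)/dt = (1.373623999−1.423730385)/0.020632 = -2.428576
  θ̈ = (θ̇'−θ̇)/dt = (1.340413089−1.258827246)/0.020632 = 3.954335
  sinθ=0.296712, cosθ=0.954967
  F = (M+m)·ẍ + m·l·cosθ·θ̈ − m·l·sinθ·θ̇² = -3.736770 + 0.888352 − 0.110609 = -2.959027

F_0 = 14.684069 N
F_1 = 11.015049 N
F_2 = -2.959027 N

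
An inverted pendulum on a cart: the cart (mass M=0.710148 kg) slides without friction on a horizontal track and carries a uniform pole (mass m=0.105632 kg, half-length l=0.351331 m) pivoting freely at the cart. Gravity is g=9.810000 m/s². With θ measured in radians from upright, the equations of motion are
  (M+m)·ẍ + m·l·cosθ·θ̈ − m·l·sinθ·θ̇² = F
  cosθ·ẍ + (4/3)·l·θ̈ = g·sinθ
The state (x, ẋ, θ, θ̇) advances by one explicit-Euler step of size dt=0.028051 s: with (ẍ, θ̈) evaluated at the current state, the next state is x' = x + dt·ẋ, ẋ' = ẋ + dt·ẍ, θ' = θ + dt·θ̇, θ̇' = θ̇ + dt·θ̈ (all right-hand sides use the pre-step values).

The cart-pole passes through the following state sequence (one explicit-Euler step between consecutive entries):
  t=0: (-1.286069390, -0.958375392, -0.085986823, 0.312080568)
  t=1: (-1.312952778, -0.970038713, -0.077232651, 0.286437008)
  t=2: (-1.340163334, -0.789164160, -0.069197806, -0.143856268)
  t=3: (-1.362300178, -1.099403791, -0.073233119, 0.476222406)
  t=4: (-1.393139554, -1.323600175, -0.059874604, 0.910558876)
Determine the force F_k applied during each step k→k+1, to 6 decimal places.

F_0 = -0.372684 N
F_1 = 4.692848 N
F_2 = -8.203937 N
F_3 = -5.946378 N

step 0→1:
  ẍ = (ẋ'−ẋ)/dt = (-0.970038713−-0.958375392)/0.028051 = -0.415790
  θ̈ = (θ̇'−θ̇)/dt = (0.286437008−0.312080568)/0.028051 = -0.914176
  sinθ=-0.085881, cosθ=0.996305
  F = (M+m)·ẍ + m·l·cosθ·θ̈ − m·l·sinθ·θ̇² = -0.339193 + -0.033801 − -0.000310 = -0.372684
step 1→2:
  ẍ = (ẋ'−ẋ)/dt = (-0.789164160−-0.970038713)/0.028051 = 6.448061
  θ̈ = (θ̇'−θ̇)/dt = (-0.143856268−0.286437008)/0.028051 = -15.339677
  sinθ=-0.077156, cosθ=0.997019
  F = (M+m)·ẍ + m·l·cosθ·θ̈ − m·l·sinθ·θ̇² = 5.260199 + -0.567586 − -0.000235 = 4.692848
step 2→3:
  ẍ = (ẋ'−ẋ)/dt = (-1.099403791−-0.789164160)/0.028051 = -11.059842
  θ̈ = (θ̇'−θ̇)/dt = (0.476222406−-0.143856268)/0.028051 = 22.105404
  sinθ=-0.069143, cosθ=0.997607
  F = (M+m)·ẍ + m·l·cosθ·θ̈ − m·l·sinθ·θ̇² = -9.022398 + 0.818408 − -0.000053 = -8.203937
step 3→4:
  ẍ = (ẋ'−ẋ)/dt = (-1.323600175−-1.099403791)/0.028051 = -7.992456
  θ̈ = (θ̇'−θ̇)/dt = (0.910558876−0.476222406)/0.028051 = 15.483814
  sinθ=-0.073168, cosθ=0.997320
  F = (M+m)·ẍ + m·l·cosθ·θ̈ − m·l·sinθ·θ̇² = -6.520086 + 0.573092 − -0.000616 = -5.946378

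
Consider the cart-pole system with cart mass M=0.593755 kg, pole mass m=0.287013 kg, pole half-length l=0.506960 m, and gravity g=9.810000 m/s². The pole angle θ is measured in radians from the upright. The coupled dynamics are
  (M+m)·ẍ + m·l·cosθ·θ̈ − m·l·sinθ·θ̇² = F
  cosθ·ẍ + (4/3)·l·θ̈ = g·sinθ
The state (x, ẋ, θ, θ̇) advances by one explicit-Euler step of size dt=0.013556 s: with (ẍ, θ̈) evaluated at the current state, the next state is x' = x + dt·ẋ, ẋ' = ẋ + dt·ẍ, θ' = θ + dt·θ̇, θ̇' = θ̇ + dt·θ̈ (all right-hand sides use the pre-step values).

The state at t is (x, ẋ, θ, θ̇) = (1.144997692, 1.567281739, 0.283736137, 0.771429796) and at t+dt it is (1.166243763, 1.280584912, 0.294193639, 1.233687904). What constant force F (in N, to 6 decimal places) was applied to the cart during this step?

ẍ = (ẋ'−ẋ)/dt = (1.280584912−1.567281739)/0.013556 = -21.149073
θ̈ = (θ̇'−θ̇)/dt = (1.233687904−0.771429796)/0.013556 = 34.099890
sinθ=0.279944, cosθ=0.960016
F = (M+m)·ẍ + m·l·cosθ·θ̈ − m·l·sinθ·θ̇² = -18.627426 + 4.763288 − 0.024240 = -13.888379

F = -13.888379 N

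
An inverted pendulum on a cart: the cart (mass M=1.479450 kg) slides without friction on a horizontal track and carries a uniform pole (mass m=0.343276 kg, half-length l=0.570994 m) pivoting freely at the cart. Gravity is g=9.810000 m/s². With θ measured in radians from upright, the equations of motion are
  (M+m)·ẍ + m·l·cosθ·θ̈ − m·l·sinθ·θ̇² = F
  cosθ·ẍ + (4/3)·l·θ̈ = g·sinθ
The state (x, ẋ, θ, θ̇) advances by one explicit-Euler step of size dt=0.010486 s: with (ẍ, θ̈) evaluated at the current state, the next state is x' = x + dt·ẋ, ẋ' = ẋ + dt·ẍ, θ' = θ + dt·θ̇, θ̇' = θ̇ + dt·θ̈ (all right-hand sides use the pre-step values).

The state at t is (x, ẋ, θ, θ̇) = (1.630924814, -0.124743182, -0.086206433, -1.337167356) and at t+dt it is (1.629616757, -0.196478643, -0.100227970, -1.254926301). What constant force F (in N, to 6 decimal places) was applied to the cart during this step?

F = -10.907647 N

ẍ = (ẋ'−ẋ)/dt = (-0.196478643−-0.124743182)/0.010486 = -6.841070
θ̈ = (θ̇'−θ̇)/dt = (-1.254926301−-1.337167356)/0.010486 = 7.842939
sinθ=-0.086100, cosθ=0.996287
F = (M+m)·ẍ + m·l·cosθ·θ̈ − m·l·sinθ·θ̇² = -12.469396 + 1.531574 − -0.030175 = -10.907647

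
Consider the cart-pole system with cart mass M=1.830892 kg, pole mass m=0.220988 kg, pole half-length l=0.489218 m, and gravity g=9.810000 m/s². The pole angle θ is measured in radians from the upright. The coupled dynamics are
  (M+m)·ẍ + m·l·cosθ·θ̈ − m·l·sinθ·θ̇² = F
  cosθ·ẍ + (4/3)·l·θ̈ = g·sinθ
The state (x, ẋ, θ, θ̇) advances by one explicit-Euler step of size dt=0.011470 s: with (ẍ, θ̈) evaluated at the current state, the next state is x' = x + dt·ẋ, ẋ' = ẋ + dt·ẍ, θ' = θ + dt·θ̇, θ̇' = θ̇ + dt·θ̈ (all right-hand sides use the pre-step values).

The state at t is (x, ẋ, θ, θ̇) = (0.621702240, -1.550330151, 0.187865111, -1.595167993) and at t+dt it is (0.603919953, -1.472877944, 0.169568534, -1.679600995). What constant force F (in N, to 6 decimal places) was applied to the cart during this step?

F = 13.022300 N

ẍ = (ẋ'−ẋ)/dt = (-1.472877944−-1.550330151)/0.011470 = 6.752590
θ̈ = (θ̇'−θ̇)/dt = (-1.679600995−-1.595167993)/0.011470 = -7.361203
sinθ=0.186762, cosθ=0.982405
F = (M+m)·ẍ + m·l·cosθ·θ̈ − m·l·sinθ·θ̇² = 13.855504 + -0.781827 − 0.051377 = 13.022300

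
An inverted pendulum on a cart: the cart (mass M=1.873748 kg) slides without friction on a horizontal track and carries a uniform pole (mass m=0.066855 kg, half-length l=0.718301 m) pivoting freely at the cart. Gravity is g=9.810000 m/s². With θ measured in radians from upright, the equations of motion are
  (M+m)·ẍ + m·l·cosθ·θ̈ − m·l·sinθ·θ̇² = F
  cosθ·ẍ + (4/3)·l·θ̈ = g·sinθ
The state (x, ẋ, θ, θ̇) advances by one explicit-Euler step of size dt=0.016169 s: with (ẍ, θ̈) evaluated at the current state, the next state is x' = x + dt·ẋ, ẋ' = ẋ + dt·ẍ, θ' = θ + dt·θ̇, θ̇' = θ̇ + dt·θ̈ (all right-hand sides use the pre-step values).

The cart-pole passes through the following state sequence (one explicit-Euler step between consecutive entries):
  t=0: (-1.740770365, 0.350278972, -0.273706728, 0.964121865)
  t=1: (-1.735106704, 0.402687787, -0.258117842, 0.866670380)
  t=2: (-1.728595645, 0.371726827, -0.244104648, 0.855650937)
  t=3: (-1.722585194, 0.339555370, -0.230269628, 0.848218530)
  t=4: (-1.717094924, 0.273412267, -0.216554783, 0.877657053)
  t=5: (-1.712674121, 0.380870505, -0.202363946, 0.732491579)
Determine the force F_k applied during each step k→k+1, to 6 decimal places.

F_0 = 6.023513 N
F_1 = -3.738370 N
F_2 = -3.874140 N
F_3 = -7.845483 N
F_4 = 12.484011 N

step 0→1:
  ẍ = (ẋ'−ẋ)/dt = (0.402687787−0.350278972)/0.016169 = 3.241315
  θ̈ = (θ̇'−θ̇)/dt = (0.866670380−0.964121865)/0.016169 = -6.027057
  sinθ=-0.270302, cosθ=0.962776
  F = (M+m)·ẍ + m·l·cosθ·θ̈ − m·l·sinθ·θ̇² = 6.290105 + -0.278657 − -0.012066 = 6.023513
step 1→2:
  ẍ = (ẋ'−ẋ)/dt = (0.371726827−0.402687787)/0.016169 = -1.914835
  θ̈ = (θ̇'−θ̇)/dt = (0.855650937−0.866670380)/0.016169 = -0.681517
  sinθ=-0.255261, cosθ=0.966872
  F = (M+m)·ẍ + m·l·cosθ·θ̈ − m·l·sinθ·θ̇² = -3.715934 + -0.031644 − -0.009207 = -3.738370
step 2→3:
  ẍ = (ẋ'−ẋ)/dt = (0.339555370−0.371726827)/0.016169 = -1.989700
  θ̈ = (θ̇'−θ̇)/dt = (0.848218530−0.855650937)/0.016169 = -0.459670
  sinθ=-0.241688, cosθ=0.970354
  F = (M+m)·ẍ + m·l·cosθ·θ̈ − m·l·sinθ·θ̇² = -3.861218 + -0.021420 − -0.008497 = -3.874140
step 3→4:
  ẍ = (ẋ'−ẋ)/dt = (0.273412267−0.339555370)/0.016169 = -4.090736
  θ̈ = (θ̇'−θ̇)/dt = (0.877657053−0.848218530)/0.016169 = 1.820677
  sinθ=-0.228240, cosθ=0.973605
  F = (M+m)·ẍ + m·l·cosθ·θ̈ − m·l·sinθ·θ̇² = -7.938494 + 0.085125 − -0.007886 = -7.845483
step 4→5:
  ẍ = (ẋ'−ẋ)/dt = (0.380870505−0.273412267)/0.016169 = 6.645942
  θ̈ = (θ̇'−θ̇)/dt = (0.732491579−0.877657053)/0.016169 = -8.978012
  sinθ=-0.214866, cosθ=0.976644
  F = (M+m)·ẍ + m·l·cosθ·θ̈ − m·l·sinθ·θ̇² = 12.897135 + -0.421072 − -0.007948 = 12.484011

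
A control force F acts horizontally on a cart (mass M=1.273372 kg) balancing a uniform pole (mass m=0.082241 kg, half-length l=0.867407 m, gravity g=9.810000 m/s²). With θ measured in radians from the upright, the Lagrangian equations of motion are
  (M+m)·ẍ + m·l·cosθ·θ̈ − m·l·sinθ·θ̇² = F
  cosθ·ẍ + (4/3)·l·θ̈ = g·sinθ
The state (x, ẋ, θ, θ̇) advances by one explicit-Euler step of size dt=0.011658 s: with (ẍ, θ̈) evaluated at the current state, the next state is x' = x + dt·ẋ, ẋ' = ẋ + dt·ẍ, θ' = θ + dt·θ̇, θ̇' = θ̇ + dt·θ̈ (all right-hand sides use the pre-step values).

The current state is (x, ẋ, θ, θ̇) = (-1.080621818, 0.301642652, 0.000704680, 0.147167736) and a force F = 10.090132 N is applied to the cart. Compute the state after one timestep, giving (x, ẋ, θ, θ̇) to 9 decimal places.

(-1.077105268, 0.392548337, 0.002420361, 0.068636200)

sinθ=0.000704680, cosθ=0.999999752
temp = (F + m·l·θ̇²·sinθ)/(M+m) = (10.090132 + 0.000001089)/1.355613 = 7.443225381
θ̈ = (g·sinθ − cosθ·temp)/(l·(4/3 − m·cos²θ/(M+m))) = -6.736278601
ẍ = temp − m·l·θ̈·cosθ/(M+m) = 7.797708463
Euler: x'=-1.080621818+0.011658·0.301642652=-1.077105268, ẋ'=0.301642652+0.011658·7.797708463=0.392548337
       θ'=0.000704680+0.011658·0.147167736=0.002420361, θ̇'=0.147167736+0.011658·-6.736278601=0.068636200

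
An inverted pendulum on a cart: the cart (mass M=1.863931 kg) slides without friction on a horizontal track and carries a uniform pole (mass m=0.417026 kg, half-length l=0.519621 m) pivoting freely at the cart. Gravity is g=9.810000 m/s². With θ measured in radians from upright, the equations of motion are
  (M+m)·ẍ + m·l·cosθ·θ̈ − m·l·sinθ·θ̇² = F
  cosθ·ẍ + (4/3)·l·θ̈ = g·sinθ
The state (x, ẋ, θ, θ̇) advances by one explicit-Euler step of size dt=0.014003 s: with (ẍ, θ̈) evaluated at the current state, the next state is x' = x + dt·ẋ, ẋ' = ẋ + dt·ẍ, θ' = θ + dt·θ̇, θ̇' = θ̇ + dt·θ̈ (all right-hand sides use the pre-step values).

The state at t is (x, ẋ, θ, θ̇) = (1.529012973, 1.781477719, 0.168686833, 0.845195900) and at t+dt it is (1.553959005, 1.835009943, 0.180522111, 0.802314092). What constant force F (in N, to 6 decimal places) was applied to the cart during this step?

F = 8.039733 N

ẍ = (ẋ'−ẋ)/dt = (1.835009943−1.781477719)/0.014003 = 3.822911
θ̈ = (θ̇'−θ̇)/dt = (0.802314092−0.845195900)/0.014003 = -3.062330
sinθ=0.167888, cosθ=0.985806
F = (M+m)·ẍ + m·l·cosθ·θ̈ − m·l·sinθ·θ̇² = 8.719896 + -0.654174 − 0.025989 = 8.039733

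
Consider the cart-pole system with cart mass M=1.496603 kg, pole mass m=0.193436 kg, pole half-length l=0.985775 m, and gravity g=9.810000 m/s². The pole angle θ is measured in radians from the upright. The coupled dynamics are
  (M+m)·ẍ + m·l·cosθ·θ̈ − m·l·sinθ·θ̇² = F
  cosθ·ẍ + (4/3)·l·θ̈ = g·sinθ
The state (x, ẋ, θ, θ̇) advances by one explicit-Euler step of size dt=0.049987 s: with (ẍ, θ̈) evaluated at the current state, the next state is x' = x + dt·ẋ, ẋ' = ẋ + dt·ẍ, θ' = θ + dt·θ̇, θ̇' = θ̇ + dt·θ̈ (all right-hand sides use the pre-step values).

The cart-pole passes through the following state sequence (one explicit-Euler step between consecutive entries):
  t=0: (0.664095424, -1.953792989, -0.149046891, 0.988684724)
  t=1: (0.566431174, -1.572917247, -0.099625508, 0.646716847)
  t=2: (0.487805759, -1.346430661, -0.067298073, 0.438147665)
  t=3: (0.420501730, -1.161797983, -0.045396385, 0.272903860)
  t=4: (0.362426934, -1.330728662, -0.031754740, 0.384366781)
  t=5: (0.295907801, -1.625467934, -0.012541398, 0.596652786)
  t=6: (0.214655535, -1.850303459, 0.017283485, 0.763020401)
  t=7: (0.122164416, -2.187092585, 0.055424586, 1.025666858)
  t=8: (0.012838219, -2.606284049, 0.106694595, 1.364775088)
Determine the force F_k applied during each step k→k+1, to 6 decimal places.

step 0→1:
  ẍ = (ẋ'−ẋ)/dt = (-1.572917247−-1.953792989)/0.049987 = 7.619496
  θ̈ = (θ̇'−θ̇)/dt = (0.646716847−0.988684724)/0.049987 = -6.841136
  sinθ=-0.148496, cosθ=0.988913
  F = (M+m)·ẍ + m·l·cosθ·θ̈ − m·l·sinθ·θ̇² = 12.877245 + -1.290035 − -0.027679 = 11.614889
step 1→2:
  ẍ = (ẋ'−ẋ)/dt = (-1.346430661−-1.572917247)/0.049987 = 4.530910
  θ̈ = (θ̇'−θ̇)/dt = (0.438147665−0.646716847)/0.049987 = -4.172468
  sinθ=-0.099461, cosθ=0.995041
  F = (M+m)·ẍ + m·l·cosθ·θ̈ − m·l·sinθ·θ̇² = 7.657414 + -0.791679 − -0.007932 = 6.873667
step 2→3:
  ẍ = (ẋ'−ẋ)/dt = (-1.161797983−-1.346430661)/0.049987 = 3.693614
  θ̈ = (θ̇'−θ̇)/dt = (0.272903860−0.438147665)/0.049987 = -3.305736
  sinθ=-0.067247, cosθ=0.997736
  F = (M+m)·ẍ + m·l·cosθ·θ̈ − m·l·sinθ·θ̇² = 6.242352 + -0.628925 − -0.002462 = 5.615888
step 3→4:
  ẍ = (ẋ'−ẋ)/dt = (-1.330728662−-1.161797983)/0.049987 = -3.379492
  θ̈ = (θ̇'−θ̇)/dt = (0.384366781−0.272903860)/0.049987 = 2.229838
  sinθ=-0.045381, cosθ=0.998970
  F = (M+m)·ẍ + m·l·cosθ·θ̈ − m·l·sinθ·θ̇² = -5.711474 + 0.424757 − -0.000644 = -5.286072
step 4→5:
  ẍ = (ẋ'−ẋ)/dt = (-1.625467934−-1.330728662)/0.049987 = -5.896318
  θ̈ = (θ̇'−θ̇)/dt = (0.596652786−0.384366781)/0.049987 = 4.246824
  sinθ=-0.031749, cosθ=0.999496
  F = (M+m)·ẍ + m·l·cosθ·θ̈ − m·l·sinθ·θ̇² = -9.965008 + 0.809395 − -0.000894 = -9.154719
step 5→6:
  ẍ = (ẋ'−ẋ)/dt = (-1.850303459−-1.625467934)/0.049987 = -4.497880
  θ̈ = (θ̇'−θ̇)/dt = (0.763020401−0.596652786)/0.049987 = 3.328218
  sinθ=-0.012541, cosθ=0.999921
  F = (M+m)·ẍ + m·l·cosθ·θ̈ − m·l·sinθ·θ̇² = -7.601593 + 0.634589 − -0.000851 = -6.966152
step 6→7:
  ẍ = (ẋ'−ẋ)/dt = (-2.187092585−-1.850303459)/0.049987 = -6.737534
  θ̈ = (θ̇'−θ̇)/dt = (1.025666858−0.763020401)/0.049987 = 5.254295
  sinθ=0.017283, cosθ=0.999851
  F = (M+m)·ẍ + m·l·cosθ·θ̈ − m·l·sinθ·θ̇² = -11.386696 + 1.001762 − 0.001919 = -10.386852
step 7→8:
  ẍ = (ẋ'−ẋ)/dt = (-2.606284049−-2.187092585)/0.049987 = -8.386010
  θ̈ = (θ̇'−θ̇)/dt = (1.364775088−1.025666858)/0.049987 = 6.783928
  sinθ=0.055396, cosθ=0.998464
  F = (M+m)·ẍ + m·l·cosθ·θ̈ − m·l·sinθ·θ̇² = -14.172683 + 1.291603 − 0.011112 = -12.892193

F_0 = 11.614889 N
F_1 = 6.873667 N
F_2 = 5.615888 N
F_3 = -5.286072 N
F_4 = -9.154719 N
F_5 = -6.966152 N
F_6 = -10.386852 N
F_7 = -12.892193 N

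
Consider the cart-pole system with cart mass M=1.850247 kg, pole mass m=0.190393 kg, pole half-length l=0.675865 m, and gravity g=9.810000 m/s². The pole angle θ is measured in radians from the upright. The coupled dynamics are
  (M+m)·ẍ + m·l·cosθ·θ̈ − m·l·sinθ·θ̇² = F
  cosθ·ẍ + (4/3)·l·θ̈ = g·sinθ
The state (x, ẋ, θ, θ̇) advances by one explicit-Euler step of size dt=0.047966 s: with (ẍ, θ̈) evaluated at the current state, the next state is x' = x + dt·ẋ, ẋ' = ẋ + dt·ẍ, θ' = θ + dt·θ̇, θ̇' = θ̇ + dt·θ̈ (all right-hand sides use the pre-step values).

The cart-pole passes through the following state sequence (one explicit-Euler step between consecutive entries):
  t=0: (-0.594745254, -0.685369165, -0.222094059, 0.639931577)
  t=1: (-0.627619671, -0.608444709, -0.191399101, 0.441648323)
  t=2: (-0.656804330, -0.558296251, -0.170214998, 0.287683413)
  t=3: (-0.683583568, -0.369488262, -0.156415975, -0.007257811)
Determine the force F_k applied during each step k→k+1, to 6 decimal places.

F_0 = 2.765365 N
F_1 = 1.732760 N
F_2 = 7.254537 N

step 0→1:
  ẍ = (ẋ'−ẋ)/dt = (-0.608444709−-0.685369165)/0.047966 = 1.603729
  θ̈ = (θ̇'−θ̇)/dt = (0.441648323−0.639931577)/0.047966 = -4.133829
  sinθ=-0.220273, cosθ=0.975438
  F = (M+m)·ẍ + m·l·cosθ·θ̈ − m·l·sinθ·θ̇² = 3.272633 + -0.518876 − -0.011608 = 2.765365
step 1→2:
  ẍ = (ẋ'−ẋ)/dt = (-0.558296251−-0.608444709)/0.047966 = 1.045500
  θ̈ = (θ̇'−θ̇)/dt = (0.287683413−0.441648323)/0.047966 = -3.209876
  sinθ=-0.190233, cosθ=0.981739
  F = (M+m)·ẍ + m·l·cosθ·θ̈ − m·l·sinθ·θ̇² = 2.133489 + -0.405504 − -0.004775 = 1.732760
step 2→3:
  ẍ = (ẋ'−ẋ)/dt = (-0.369488262−-0.558296251)/0.047966 = 3.936288
  θ̈ = (θ̇'−θ̇)/dt = (-0.007257811−0.287683413)/0.047966 = -6.148964
  sinθ=-0.169394, cosθ=0.985548
  F = (M+m)·ẍ + m·l·cosθ·θ̈ − m·l·sinθ·θ̇² = 8.032547 + -0.779814 − -0.001804 = 7.254537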